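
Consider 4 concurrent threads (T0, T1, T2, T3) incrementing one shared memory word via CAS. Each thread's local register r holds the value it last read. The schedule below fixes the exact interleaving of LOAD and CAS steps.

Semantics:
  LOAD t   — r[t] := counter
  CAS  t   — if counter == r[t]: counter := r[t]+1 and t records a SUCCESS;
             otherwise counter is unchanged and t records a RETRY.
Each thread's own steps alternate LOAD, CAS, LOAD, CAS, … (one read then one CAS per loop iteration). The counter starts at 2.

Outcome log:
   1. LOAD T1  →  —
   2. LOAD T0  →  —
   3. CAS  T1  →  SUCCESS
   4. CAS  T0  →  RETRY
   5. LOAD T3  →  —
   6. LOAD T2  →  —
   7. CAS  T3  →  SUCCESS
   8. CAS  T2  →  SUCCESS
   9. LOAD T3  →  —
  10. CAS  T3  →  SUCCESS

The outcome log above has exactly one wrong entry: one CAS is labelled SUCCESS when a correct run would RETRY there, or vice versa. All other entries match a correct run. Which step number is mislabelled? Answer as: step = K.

Correct run:
1. LOAD T1 → mem=2 r[T1]=2 [LOAD]
2. LOAD T0 → mem=2 r[T0]=2 [LOAD]
3. CAS T1 → mem=3 r[T1]=2 [OK]
4. CAS T0 → mem=3 r[T0]=2 [RETRY]
5. LOAD T3 → mem=3 r[T3]=3 [LOAD]
6. LOAD T2 → mem=3 r[T2]=3 [LOAD]
7. CAS T3 → mem=4 r[T3]=3 [OK]
8. CAS T2 → mem=4 r[T2]=3 [RETRY]
9. LOAD T3 → mem=4 r[T3]=4 [LOAD]
10. CAS T3 → mem=5 r[T3]=4 [OK]
Flip is step 8.

step = 8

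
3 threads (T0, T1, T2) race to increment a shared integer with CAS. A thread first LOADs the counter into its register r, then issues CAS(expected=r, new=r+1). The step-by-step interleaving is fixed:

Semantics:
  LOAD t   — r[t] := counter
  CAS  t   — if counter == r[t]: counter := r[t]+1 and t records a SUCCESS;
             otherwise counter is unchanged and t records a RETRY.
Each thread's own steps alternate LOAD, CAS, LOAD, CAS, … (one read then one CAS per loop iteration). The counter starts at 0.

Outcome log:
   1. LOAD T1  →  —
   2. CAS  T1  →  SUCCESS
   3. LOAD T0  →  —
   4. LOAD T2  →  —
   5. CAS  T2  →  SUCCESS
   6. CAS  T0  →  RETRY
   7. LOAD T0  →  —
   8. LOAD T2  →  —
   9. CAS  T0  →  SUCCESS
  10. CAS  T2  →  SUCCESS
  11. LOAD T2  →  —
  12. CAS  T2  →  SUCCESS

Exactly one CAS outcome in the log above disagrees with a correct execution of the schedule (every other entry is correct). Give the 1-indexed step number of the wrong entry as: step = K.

Re-executing:
T1 LOAD — after: cnt=0, r=0 — load
T1 CAS — after: cnt=1, r=0 — ok
T0 LOAD — after: cnt=1, r=1 — load
T2 LOAD — after: cnt=1, r=1 — load
T2 CAS — after: cnt=2, r=1 — ok
T0 CAS — after: cnt=2, r=1 — retry
T0 LOAD — after: cnt=2, r=2 — load
T2 LOAD — after: cnt=2, r=2 — load
T0 CAS — after: cnt=3, r=2 — ok
T2 CAS — after: cnt=3, r=2 — retry
T2 LOAD — after: cnt=3, r=3 — load
T2 CAS — after: cnt=4, r=3 — ok
Mismatch at 10.

step = 10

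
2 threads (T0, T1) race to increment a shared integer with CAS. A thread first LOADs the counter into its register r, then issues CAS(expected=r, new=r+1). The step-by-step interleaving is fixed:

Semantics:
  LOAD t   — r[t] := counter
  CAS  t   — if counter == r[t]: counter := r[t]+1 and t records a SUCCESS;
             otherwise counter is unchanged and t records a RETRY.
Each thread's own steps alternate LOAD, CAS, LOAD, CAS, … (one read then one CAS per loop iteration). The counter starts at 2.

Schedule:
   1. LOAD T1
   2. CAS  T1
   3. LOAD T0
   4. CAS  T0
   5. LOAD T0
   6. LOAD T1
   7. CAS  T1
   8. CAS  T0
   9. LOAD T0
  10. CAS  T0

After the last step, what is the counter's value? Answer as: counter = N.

counter = 6

#1 T1 reads 2
#2 T1 CAS(2→3) writes; counter now 3
#3 T0 reads 3
#4 T0 CAS(3→4) writes; counter now 4
#5 T0 reads 4
#6 T1 reads 4
#7 T1 CAS(4→5) writes; counter now 5
#8 T0 CAS(4→5) fails; counter now 5
#9 T0 reads 5
#10 T0 CAS(5→6) writes; counter now 6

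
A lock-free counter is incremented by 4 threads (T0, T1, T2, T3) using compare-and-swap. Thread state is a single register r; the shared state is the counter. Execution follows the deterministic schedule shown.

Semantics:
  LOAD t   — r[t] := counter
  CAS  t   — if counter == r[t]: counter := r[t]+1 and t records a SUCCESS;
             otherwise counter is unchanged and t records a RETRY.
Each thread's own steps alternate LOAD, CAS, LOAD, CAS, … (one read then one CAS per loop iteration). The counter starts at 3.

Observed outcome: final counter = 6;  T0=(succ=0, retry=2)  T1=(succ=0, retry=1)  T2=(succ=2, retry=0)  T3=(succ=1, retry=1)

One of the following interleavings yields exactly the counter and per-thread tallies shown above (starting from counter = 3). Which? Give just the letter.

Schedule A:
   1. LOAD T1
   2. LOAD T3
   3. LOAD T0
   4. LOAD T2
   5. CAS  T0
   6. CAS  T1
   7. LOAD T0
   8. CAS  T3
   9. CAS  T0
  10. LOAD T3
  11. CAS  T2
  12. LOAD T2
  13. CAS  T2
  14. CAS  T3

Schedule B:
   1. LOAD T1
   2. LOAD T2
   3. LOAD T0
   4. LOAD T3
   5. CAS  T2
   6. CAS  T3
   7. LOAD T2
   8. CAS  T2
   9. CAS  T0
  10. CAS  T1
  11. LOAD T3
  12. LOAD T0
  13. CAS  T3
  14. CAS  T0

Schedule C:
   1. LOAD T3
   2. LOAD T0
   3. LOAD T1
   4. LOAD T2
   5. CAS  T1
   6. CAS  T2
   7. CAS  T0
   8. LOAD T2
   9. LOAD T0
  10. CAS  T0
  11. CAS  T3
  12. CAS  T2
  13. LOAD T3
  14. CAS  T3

Simulating candidate B:
   1) LOAD T1:  M=3  r_T1=3
   2) LOAD T2:  M=3  r_T2=3
   3) LOAD T0:  M=3  r_T0=3
   4) LOAD T3:  M=3  r_T3=3
   5) CAS  T2:  M=4  r_T2=3 ✓
   6) CAS  T3:  M=4  r_T3=3 ✗
   7) LOAD T2:  M=4  r_T2=4
   8) CAS  T2:  M=5  r_T2=4 ✓
   9) CAS  T0:  M=5  r_T0=3 ✗
  10) CAS  T1:  M=5  r_T1=3 ✗
  11) LOAD T3:  M=5  r_T3=5
  12) LOAD T0:  M=5  r_T0=5
  13) CAS  T3:  M=6  r_T3=5 ✓
  14) CAS  T0:  M=6  r_T0=5 ✗

B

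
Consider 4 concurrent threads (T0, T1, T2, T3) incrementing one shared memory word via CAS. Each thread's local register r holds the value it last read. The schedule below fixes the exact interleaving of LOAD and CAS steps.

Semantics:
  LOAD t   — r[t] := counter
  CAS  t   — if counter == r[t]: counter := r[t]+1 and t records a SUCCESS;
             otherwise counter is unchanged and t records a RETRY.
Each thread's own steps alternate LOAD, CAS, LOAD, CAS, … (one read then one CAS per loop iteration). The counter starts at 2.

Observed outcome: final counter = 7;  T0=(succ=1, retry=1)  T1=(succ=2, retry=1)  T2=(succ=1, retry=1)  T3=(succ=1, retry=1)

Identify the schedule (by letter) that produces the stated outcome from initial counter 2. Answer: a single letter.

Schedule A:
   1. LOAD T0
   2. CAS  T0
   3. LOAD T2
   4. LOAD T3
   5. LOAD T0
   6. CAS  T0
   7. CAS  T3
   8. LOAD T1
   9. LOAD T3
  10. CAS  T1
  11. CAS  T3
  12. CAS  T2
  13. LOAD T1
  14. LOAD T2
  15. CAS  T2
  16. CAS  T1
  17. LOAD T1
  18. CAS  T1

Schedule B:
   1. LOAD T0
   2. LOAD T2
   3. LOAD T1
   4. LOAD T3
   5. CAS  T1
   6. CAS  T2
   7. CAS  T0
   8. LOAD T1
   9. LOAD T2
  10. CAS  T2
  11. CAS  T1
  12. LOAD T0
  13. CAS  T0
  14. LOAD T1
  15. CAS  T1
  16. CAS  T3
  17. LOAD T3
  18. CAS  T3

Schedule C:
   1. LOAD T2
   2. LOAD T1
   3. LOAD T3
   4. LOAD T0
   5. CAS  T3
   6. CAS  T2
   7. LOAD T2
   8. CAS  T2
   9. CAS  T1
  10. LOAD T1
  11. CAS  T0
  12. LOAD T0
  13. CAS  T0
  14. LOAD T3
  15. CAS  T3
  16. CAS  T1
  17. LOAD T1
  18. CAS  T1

B

Tracing schedule B:
[1] T0.load  rd  (counter 2, T0.r 2)
[2] T2.load  rd  (counter 2, T2.r 2)
[3] T1.load  rd  (counter 2, T1.r 2)
[4] T3.load  rd  (counter 2, T3.r 2)
[5] T1.cas  hit  (counter 3, T1.r 2)
[6] T2.cas  miss  (counter 3, T2.r 2)
[7] T0.cas  miss  (counter 3, T0.r 2)
[8] T1.load  rd  (counter 3, T1.r 3)
[9] T2.load  rd  (counter 3, T2.r 3)
[10] T2.cas  hit  (counter 4, T2.r 3)
[11] T1.cas  miss  (counter 4, T1.r 3)
[12] T0.load  rd  (counter 4, T0.r 4)
[13] T0.cas  hit  (counter 5, T0.r 4)
[14] T1.load  rd  (counter 5, T1.r 5)
[15] T1.cas  hit  (counter 6, T1.r 5)
[16] T3.cas  miss  (counter 6, T3.r 2)
[17] T3.load  rd  (counter 6, T3.r 6)
[18] T3.cas  hit  (counter 7, T3.r 6)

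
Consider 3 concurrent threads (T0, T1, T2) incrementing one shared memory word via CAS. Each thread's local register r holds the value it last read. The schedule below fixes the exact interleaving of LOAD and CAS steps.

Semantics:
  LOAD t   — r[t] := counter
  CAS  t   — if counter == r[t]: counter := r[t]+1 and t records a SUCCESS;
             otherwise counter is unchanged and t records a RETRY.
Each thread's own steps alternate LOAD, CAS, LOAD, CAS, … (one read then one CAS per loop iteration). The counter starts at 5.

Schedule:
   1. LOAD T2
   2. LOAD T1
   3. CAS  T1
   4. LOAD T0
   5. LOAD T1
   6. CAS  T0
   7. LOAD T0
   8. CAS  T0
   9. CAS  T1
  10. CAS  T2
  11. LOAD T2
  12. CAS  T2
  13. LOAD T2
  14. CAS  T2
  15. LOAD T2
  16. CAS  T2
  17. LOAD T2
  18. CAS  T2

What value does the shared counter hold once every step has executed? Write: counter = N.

counter = 12

[1] T2.load  rd  (counter 5, T2.r 5)
[2] T1.load  rd  (counter 5, T1.r 5)
[3] T1.cas  hit  (counter 6, T1.r 5)
[4] T0.load  rd  (counter 6, T0.r 6)
[5] T1.load  rd  (counter 6, T1.r 6)
[6] T0.cas  hit  (counter 7, T0.r 6)
[7] T0.load  rd  (counter 7, T0.r 7)
[8] T0.cas  hit  (counter 8, T0.r 7)
[9] T1.cas  miss  (counter 8, T1.r 6)
[10] T2.cas  miss  (counter 8, T2.r 5)
[11] T2.load  rd  (counter 8, T2.r 8)
[12] T2.cas  hit  (counter 9, T2.r 8)
[13] T2.load  rd  (counter 9, T2.r 9)
[14] T2.cas  hit  (counter 10, T2.r 9)
[15] T2.load  rd  (counter 10, T2.r 10)
[16] T2.cas  hit  (counter 11, T2.r 10)
[17] T2.load  rd  (counter 11, T2.r 11)
[18] T2.cas  hit  (counter 12, T2.r 11)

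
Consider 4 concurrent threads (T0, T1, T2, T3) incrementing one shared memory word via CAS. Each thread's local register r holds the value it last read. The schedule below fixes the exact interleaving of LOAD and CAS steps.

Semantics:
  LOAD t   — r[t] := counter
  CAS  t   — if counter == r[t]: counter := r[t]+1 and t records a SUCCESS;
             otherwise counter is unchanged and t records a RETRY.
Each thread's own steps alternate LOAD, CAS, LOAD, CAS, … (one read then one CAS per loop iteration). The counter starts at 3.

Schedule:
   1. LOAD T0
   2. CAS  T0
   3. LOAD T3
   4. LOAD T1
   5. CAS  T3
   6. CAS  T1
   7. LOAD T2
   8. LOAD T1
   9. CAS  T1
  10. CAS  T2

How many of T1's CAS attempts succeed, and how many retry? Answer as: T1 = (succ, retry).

T1 = (1, 1)

   1) LOAD T0:  M=3  r_T0=3
   2) CAS  T0:  M=4  r_T0=3 ✓
   3) LOAD T3:  M=4  r_T3=4
   4) LOAD T1:  M=4  r_T1=4
   5) CAS  T3:  M=5  r_T3=4 ✓
   6) CAS  T1:  M=5  r_T1=4 ✗
   7) LOAD T2:  M=5  r_T2=5
   8) LOAD T1:  M=5  r_T1=5
   9) CAS  T1:  M=6  r_T1=5 ✓
  10) CAS  T2:  M=6  r_T2=5 ✗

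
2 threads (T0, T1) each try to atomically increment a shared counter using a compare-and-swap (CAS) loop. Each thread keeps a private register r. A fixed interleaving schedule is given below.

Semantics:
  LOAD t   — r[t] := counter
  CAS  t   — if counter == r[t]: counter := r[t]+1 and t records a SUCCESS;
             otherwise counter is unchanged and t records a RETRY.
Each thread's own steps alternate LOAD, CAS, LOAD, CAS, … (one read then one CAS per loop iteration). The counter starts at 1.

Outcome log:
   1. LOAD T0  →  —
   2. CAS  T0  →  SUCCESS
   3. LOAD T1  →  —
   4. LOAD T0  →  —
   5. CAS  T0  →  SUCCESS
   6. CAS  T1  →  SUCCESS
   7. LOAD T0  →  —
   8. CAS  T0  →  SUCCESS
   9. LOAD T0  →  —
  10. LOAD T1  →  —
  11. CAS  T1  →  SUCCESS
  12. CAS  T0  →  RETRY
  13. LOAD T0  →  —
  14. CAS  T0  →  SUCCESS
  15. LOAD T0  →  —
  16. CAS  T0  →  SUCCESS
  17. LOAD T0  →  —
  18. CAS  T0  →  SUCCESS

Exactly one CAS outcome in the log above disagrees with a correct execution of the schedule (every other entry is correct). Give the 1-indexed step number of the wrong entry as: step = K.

Re-executing:
T0 LOAD — after: cnt=1, r=1 — load
T0 CAS — after: cnt=2, r=1 — ok
T1 LOAD — after: cnt=2, r=2 — load
T0 LOAD — after: cnt=2, r=2 — load
T0 CAS — after: cnt=3, r=2 — ok
T1 CAS — after: cnt=3, r=2 — retry
T0 LOAD — after: cnt=3, r=3 — load
T0 CAS — after: cnt=4, r=3 — ok
T0 LOAD — after: cnt=4, r=4 — load
T1 LOAD — after: cnt=4, r=4 — load
T1 CAS — after: cnt=5, r=4 — ok
T0 CAS — after: cnt=5, r=4 — retry
T0 LOAD — after: cnt=5, r=5 — load
T0 CAS — after: cnt=6, r=5 — ok
T0 LOAD — after: cnt=6, r=6 — load
T0 CAS — after: cnt=7, r=6 — ok
T0 LOAD — after: cnt=7, r=7 — load
T0 CAS — after: cnt=8, r=7 — ok
Mismatch at 6.

step = 6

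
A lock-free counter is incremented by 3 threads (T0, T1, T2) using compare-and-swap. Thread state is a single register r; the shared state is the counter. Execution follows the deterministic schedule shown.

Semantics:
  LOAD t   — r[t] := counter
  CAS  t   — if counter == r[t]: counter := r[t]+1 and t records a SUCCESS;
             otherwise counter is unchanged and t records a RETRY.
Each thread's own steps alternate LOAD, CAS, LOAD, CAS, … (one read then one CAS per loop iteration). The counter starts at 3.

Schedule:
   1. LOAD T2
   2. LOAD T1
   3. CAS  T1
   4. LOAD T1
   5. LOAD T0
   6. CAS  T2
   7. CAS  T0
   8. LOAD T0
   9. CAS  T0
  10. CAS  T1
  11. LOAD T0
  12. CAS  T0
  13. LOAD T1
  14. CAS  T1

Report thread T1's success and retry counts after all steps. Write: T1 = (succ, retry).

1. LOAD T2 → mem=3 r[T2]=3 [LOAD]
2. LOAD T1 → mem=3 r[T1]=3 [LOAD]
3. CAS T1 → mem=4 r[T1]=3 [OK]
4. LOAD T1 → mem=4 r[T1]=4 [LOAD]
5. LOAD T0 → mem=4 r[T0]=4 [LOAD]
6. CAS T2 → mem=4 r[T2]=3 [RETRY]
7. CAS T0 → mem=5 r[T0]=4 [OK]
8. LOAD T0 → mem=5 r[T0]=5 [LOAD]
9. CAS T0 → mem=6 r[T0]=5 [OK]
10. CAS T1 → mem=6 r[T1]=4 [RETRY]
11. LOAD T0 → mem=6 r[T0]=6 [LOAD]
12. CAS T0 → mem=7 r[T0]=6 [OK]
13. LOAD T1 → mem=7 r[T1]=7 [LOAD]
14. CAS T1 → mem=8 r[T1]=7 [OK]

T1 = (2, 1)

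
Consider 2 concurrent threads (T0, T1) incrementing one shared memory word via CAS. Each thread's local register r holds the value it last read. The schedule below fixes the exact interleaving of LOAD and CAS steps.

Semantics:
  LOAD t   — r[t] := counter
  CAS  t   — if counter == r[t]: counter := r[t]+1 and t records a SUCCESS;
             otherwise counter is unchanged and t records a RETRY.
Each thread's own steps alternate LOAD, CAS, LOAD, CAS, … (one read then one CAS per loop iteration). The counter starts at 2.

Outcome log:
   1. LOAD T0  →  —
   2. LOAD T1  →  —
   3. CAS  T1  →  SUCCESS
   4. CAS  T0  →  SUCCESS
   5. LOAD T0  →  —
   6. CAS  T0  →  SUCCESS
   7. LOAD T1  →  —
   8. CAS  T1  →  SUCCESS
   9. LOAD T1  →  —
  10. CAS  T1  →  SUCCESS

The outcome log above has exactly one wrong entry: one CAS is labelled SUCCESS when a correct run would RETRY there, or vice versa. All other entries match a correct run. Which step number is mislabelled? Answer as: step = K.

Re-executing:
1. LOAD T0 → mem=2 r[T0]=2 [LOAD]
2. LOAD T1 → mem=2 r[T1]=2 [LOAD]
3. CAS T1 → mem=3 r[T1]=2 [OK]
4. CAS T0 → mem=3 r[T0]=2 [RETRY]
5. LOAD T0 → mem=3 r[T0]=3 [LOAD]
6. CAS T0 → mem=4 r[T0]=3 [OK]
7. LOAD T1 → mem=4 r[T1]=4 [LOAD]
8. CAS T1 → mem=5 r[T1]=4 [OK]
9. LOAD T1 → mem=5 r[T1]=5 [LOAD]
10. CAS T1 → mem=6 r[T1]=5 [OK]
Flip is step 4.

step = 4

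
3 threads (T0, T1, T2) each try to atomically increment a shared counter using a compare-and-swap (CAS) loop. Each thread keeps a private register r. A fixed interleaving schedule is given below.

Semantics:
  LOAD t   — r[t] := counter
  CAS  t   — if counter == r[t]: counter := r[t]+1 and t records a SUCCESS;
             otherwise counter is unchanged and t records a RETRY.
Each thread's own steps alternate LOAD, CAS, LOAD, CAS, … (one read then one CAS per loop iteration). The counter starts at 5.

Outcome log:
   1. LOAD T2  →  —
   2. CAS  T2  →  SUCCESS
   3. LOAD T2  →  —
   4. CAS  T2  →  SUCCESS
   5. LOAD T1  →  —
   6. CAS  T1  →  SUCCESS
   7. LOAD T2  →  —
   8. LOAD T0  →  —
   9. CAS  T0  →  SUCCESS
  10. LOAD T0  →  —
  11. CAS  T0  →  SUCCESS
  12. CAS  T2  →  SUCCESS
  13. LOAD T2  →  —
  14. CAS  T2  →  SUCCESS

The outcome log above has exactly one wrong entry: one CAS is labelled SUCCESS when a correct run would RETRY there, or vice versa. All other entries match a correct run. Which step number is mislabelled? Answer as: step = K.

step = 12

Reference trace:
T2 LOAD — after: cnt=5, r=5 — load
T2 CAS — after: cnt=6, r=5 — ok
T2 LOAD — after: cnt=6, r=6 — load
T2 CAS — after: cnt=7, r=6 — ok
T1 LOAD — after: cnt=7, r=7 — load
T1 CAS — after: cnt=8, r=7 — ok
T2 LOAD — after: cnt=8, r=8 — load
T0 LOAD — after: cnt=8, r=8 — load
T0 CAS — after: cnt=9, r=8 — ok
T0 LOAD — after: cnt=9, r=9 — load
T0 CAS — after: cnt=10, r=9 — ok
T2 CAS — after: cnt=10, r=8 — retry
T2 LOAD — after: cnt=10, r=10 — load
T2 CAS — after: cnt=11, r=10 — ok
Log disagrees first at step 12.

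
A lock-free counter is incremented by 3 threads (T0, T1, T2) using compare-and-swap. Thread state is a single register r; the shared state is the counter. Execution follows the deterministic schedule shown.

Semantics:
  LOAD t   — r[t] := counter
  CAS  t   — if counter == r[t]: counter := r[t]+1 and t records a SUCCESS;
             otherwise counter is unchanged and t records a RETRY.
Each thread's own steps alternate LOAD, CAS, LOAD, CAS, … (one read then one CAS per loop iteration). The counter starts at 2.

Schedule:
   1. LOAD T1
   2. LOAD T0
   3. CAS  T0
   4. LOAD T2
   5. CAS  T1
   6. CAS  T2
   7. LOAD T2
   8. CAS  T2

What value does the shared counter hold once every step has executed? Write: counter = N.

counter = 5

   1) LOAD T1:  M=2  r_T1=2
   2) LOAD T0:  M=2  r_T0=2
   3) CAS  T0:  M=3  r_T0=2 ✓
   4) LOAD T2:  M=3  r_T2=3
   5) CAS  T1:  M=3  r_T1=2 ✗
   6) CAS  T2:  M=4  r_T2=3 ✓
   7) LOAD T2:  M=4  r_T2=4
   8) CAS  T2:  M=5  r_T2=4 ✓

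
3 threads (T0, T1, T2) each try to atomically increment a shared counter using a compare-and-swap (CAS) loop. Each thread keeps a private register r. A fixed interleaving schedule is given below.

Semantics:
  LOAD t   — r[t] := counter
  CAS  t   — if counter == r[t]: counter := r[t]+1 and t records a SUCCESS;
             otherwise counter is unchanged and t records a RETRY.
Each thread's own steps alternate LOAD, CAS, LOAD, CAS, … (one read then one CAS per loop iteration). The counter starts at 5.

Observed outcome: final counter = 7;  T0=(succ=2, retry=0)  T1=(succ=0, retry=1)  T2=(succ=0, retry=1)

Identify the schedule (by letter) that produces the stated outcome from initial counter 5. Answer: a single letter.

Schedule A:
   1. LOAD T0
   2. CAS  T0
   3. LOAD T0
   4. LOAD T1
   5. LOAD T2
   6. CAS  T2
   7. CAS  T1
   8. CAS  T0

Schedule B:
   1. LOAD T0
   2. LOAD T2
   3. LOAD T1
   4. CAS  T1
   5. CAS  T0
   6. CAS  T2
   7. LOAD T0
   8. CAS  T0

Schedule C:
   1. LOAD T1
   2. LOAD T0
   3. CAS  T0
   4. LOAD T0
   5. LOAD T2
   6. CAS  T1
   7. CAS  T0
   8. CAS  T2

C

Run C:
[1] T1.load  rd  (counter 5, T1.r 5)
[2] T0.load  rd  (counter 5, T0.r 5)
[3] T0.cas  hit  (counter 6, T0.r 5)
[4] T0.load  rd  (counter 6, T0.r 6)
[5] T2.load  rd  (counter 6, T2.r 6)
[6] T1.cas  miss  (counter 6, T1.r 5)
[7] T0.cas  hit  (counter 7, T0.r 6)
[8] T2.cas  miss  (counter 7, T2.r 6)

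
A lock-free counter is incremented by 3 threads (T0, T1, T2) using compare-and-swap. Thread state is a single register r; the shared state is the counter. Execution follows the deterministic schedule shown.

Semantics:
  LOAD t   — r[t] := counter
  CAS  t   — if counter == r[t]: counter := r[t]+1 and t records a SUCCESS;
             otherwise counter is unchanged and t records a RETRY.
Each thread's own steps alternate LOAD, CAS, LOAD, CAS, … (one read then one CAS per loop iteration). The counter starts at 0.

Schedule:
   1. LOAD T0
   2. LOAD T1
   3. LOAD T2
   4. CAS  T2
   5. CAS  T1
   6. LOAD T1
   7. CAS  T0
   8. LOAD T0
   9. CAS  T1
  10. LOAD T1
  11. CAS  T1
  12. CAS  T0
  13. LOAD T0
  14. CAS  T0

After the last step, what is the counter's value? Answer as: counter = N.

counter = 4

1. LOAD T0 → mem=0 r[T0]=0 [LOAD]
2. LOAD T1 → mem=0 r[T1]=0 [LOAD]
3. LOAD T2 → mem=0 r[T2]=0 [LOAD]
4. CAS T2 → mem=1 r[T2]=0 [OK]
5. CAS T1 → mem=1 r[T1]=0 [RETRY]
6. LOAD T1 → mem=1 r[T1]=1 [LOAD]
7. CAS T0 → mem=1 r[T0]=0 [RETRY]
8. LOAD T0 → mem=1 r[T0]=1 [LOAD]
9. CAS T1 → mem=2 r[T1]=1 [OK]
10. LOAD T1 → mem=2 r[T1]=2 [LOAD]
11. CAS T1 → mem=3 r[T1]=2 [OK]
12. CAS T0 → mem=3 r[T0]=1 [RETRY]
13. LOAD T0 → mem=3 r[T0]=3 [LOAD]
14. CAS T0 → mem=4 r[T0]=3 [OK]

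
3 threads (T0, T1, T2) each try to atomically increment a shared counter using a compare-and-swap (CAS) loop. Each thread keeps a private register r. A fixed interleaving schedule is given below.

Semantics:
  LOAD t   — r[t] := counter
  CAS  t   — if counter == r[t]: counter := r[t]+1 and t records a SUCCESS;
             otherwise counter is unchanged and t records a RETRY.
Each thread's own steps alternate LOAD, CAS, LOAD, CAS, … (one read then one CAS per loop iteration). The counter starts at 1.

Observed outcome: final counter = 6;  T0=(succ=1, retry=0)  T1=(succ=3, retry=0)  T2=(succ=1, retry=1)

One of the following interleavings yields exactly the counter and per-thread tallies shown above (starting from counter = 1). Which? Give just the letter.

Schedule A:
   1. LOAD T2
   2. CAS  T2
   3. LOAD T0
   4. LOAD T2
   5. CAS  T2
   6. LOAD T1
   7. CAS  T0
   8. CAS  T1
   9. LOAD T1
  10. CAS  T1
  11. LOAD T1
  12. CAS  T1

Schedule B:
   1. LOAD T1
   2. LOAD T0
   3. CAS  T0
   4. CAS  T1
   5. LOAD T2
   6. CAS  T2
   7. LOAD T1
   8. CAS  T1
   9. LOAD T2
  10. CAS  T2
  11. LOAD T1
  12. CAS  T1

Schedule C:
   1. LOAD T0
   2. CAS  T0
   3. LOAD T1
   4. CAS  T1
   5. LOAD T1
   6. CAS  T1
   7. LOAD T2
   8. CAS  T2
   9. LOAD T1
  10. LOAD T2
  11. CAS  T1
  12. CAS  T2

C

Run C:
1. LOAD T0 → mem=1 r[T0]=1 [LOAD]
2. CAS T0 → mem=2 r[T0]=1 [OK]
3. LOAD T1 → mem=2 r[T1]=2 [LOAD]
4. CAS T1 → mem=3 r[T1]=2 [OK]
5. LOAD T1 → mem=3 r[T1]=3 [LOAD]
6. CAS T1 → mem=4 r[T1]=3 [OK]
7. LOAD T2 → mem=4 r[T2]=4 [LOAD]
8. CAS T2 → mem=5 r[T2]=4 [OK]
9. LOAD T1 → mem=5 r[T1]=5 [LOAD]
10. LOAD T2 → mem=5 r[T2]=5 [LOAD]
11. CAS T1 → mem=6 r[T1]=5 [OK]
12. CAS T2 → mem=6 r[T2]=5 [RETRY]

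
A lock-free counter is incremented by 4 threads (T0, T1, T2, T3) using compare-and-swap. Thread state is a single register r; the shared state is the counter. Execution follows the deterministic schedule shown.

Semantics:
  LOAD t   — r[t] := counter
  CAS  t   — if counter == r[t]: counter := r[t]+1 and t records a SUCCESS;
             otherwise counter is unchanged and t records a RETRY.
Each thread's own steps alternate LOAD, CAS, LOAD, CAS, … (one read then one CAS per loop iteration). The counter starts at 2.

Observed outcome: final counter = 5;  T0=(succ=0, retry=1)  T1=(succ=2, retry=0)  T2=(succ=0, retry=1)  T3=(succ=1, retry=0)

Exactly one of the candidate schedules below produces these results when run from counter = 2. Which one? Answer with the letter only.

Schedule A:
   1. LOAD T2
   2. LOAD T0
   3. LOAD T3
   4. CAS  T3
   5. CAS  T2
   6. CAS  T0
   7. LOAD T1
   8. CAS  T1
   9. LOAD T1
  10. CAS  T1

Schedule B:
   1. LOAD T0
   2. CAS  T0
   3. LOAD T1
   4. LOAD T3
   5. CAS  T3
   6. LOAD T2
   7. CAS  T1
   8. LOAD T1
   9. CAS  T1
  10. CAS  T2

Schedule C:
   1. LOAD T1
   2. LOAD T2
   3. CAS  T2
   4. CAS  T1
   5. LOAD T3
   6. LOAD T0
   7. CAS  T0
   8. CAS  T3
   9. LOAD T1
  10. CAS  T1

A

Run A:
#1 T2 reads 2
#2 T0 reads 2
#3 T3 reads 2
#4 T3 CAS(2→3) writes; counter now 3
#5 T2 CAS(2→3) fails; counter now 3
#6 T0 CAS(2→3) fails; counter now 3
#7 T1 reads 3
#8 T1 CAS(3→4) writes; counter now 4
#9 T1 reads 4
#10 T1 CAS(4→5) writes; counter now 5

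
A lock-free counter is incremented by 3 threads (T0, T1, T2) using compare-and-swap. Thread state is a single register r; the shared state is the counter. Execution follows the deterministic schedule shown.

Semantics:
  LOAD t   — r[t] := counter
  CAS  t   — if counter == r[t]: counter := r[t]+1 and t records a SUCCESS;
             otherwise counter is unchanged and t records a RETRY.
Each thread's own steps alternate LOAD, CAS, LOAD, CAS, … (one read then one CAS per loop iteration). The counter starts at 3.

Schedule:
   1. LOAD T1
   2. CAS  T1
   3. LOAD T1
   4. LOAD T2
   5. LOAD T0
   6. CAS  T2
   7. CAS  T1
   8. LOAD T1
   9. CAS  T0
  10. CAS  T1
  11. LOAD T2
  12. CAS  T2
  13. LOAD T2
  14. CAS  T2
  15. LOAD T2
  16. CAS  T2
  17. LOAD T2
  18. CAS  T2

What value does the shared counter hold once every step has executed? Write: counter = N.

counter = 10

   1) LOAD T1:  M=3  r_T1=3
   2) CAS  T1:  M=4  r_T1=3 ✓
   3) LOAD T1:  M=4  r_T1=4
   4) LOAD T2:  M=4  r_T2=4
   5) LOAD T0:  M=4  r_T0=4
   6) CAS  T2:  M=5  r_T2=4 ✓
   7) CAS  T1:  M=5  r_T1=4 ✗
   8) LOAD T1:  M=5  r_T1=5
   9) CAS  T0:  M=5  r_T0=4 ✗
  10) CAS  T1:  M=6  r_T1=5 ✓
  11) LOAD T2:  M=6  r_T2=6
  12) CAS  T2:  M=7  r_T2=6 ✓
  13) LOAD T2:  M=7  r_T2=7
  14) CAS  T2:  M=8  r_T2=7 ✓
  15) LOAD T2:  M=8  r_T2=8
  16) CAS  T2:  M=9  r_T2=8 ✓
  17) LOAD T2:  M=9  r_T2=9
  18) CAS  T2:  M=10  r_T2=9 ✓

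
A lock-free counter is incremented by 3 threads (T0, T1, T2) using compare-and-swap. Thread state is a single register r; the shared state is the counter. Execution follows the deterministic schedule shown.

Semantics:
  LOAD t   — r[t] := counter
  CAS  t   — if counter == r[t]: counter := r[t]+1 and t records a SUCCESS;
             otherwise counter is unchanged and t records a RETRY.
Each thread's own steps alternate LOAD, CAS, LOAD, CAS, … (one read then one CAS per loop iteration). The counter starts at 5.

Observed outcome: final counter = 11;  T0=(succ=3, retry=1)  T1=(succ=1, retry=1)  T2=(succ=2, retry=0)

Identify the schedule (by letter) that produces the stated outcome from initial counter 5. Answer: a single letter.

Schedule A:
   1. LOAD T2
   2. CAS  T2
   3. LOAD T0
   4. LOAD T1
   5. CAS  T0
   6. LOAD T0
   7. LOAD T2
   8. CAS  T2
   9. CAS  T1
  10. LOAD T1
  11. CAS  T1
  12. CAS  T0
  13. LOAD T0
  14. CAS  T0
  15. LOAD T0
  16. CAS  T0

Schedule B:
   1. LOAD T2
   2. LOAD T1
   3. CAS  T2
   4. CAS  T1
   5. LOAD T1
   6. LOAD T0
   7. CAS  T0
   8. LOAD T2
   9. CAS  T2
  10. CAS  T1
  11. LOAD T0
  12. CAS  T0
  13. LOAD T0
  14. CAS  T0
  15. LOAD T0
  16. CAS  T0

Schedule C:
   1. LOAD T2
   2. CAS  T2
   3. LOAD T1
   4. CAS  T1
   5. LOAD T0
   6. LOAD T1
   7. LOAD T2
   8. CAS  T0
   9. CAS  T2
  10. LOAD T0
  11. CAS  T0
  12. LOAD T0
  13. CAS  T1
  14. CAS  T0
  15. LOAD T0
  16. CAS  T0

Run A:
T2 LOAD — after: cnt=5, r=5 — load
T2 CAS — after: cnt=6, r=5 — ok
T0 LOAD — after: cnt=6, r=6 — load
T1 LOAD — after: cnt=6, r=6 — load
T0 CAS — after: cnt=7, r=6 — ok
T0 LOAD — after: cnt=7, r=7 — load
T2 LOAD — after: cnt=7, r=7 — load
T2 CAS — after: cnt=8, r=7 — ok
T1 CAS — after: cnt=8, r=6 — retry
T1 LOAD — after: cnt=8, r=8 — load
T1 CAS — after: cnt=9, r=8 — ok
T0 CAS — after: cnt=9, r=7 — retry
T0 LOAD — after: cnt=9, r=9 — load
T0 CAS — after: cnt=10, r=9 — ok
T0 LOAD — after: cnt=10, r=10 — load
T0 CAS — after: cnt=11, r=10 — ok

A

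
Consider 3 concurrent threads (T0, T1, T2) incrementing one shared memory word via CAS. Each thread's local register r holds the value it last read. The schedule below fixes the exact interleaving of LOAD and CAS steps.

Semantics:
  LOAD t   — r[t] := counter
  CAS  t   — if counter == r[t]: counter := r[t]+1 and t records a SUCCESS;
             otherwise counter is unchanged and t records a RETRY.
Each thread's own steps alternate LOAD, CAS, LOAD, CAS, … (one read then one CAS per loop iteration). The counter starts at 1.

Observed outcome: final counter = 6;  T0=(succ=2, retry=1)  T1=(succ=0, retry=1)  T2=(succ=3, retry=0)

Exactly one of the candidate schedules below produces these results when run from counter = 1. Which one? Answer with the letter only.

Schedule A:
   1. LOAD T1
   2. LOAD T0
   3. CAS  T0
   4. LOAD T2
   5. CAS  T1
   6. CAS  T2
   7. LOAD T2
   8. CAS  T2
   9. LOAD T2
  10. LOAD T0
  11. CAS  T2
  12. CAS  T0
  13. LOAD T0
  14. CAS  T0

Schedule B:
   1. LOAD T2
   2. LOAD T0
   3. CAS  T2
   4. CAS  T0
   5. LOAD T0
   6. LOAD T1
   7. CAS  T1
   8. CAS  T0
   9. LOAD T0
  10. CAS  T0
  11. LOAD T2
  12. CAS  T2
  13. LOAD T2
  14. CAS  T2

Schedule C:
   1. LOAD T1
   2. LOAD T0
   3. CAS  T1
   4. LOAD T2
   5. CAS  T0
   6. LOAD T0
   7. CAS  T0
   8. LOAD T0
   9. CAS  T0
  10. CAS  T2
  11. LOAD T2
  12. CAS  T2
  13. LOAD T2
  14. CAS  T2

A

Tracing schedule A:
1. LOAD T1 → mem=1 r[T1]=1 [LOAD]
2. LOAD T0 → mem=1 r[T0]=1 [LOAD]
3. CAS T0 → mem=2 r[T0]=1 [OK]
4. LOAD T2 → mem=2 r[T2]=2 [LOAD]
5. CAS T1 → mem=2 r[T1]=1 [RETRY]
6. CAS T2 → mem=3 r[T2]=2 [OK]
7. LOAD T2 → mem=3 r[T2]=3 [LOAD]
8. CAS T2 → mem=4 r[T2]=3 [OK]
9. LOAD T2 → mem=4 r[T2]=4 [LOAD]
10. LOAD T0 → mem=4 r[T0]=4 [LOAD]
11. CAS T2 → mem=5 r[T2]=4 [OK]
12. CAS T0 → mem=5 r[T0]=4 [RETRY]
13. LOAD T0 → mem=5 r[T0]=5 [LOAD]
14. CAS T0 → mem=6 r[T0]=5 [OK]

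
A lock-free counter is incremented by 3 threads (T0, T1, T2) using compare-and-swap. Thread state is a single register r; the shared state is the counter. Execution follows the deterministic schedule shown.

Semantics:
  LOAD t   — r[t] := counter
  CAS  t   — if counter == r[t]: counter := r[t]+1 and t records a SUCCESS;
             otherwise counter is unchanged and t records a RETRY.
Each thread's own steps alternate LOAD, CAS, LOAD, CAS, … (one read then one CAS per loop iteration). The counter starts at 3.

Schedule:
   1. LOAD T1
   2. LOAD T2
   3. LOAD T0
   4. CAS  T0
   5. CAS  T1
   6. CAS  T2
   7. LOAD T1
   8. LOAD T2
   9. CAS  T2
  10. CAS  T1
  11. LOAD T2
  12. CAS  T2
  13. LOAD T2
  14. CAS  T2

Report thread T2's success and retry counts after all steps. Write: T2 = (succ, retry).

T1 LOAD — after: cnt=3, r=3 — load
T2 LOAD — after: cnt=3, r=3 — load
T0 LOAD — after: cnt=3, r=3 — load
T0 CAS — after: cnt=4, r=3 — ok
T1 CAS — after: cnt=4, r=3 — retry
T2 CAS — after: cnt=4, r=3 — retry
T1 LOAD — after: cnt=4, r=4 — load
T2 LOAD — after: cnt=4, r=4 — load
T2 CAS — after: cnt=5, r=4 — ok
T1 CAS — after: cnt=5, r=4 — retry
T2 LOAD — after: cnt=5, r=5 — load
T2 CAS — after: cnt=6, r=5 — ok
T2 LOAD — after: cnt=6, r=6 — load
T2 CAS — after: cnt=7, r=6 — ok

T2 = (3, 1)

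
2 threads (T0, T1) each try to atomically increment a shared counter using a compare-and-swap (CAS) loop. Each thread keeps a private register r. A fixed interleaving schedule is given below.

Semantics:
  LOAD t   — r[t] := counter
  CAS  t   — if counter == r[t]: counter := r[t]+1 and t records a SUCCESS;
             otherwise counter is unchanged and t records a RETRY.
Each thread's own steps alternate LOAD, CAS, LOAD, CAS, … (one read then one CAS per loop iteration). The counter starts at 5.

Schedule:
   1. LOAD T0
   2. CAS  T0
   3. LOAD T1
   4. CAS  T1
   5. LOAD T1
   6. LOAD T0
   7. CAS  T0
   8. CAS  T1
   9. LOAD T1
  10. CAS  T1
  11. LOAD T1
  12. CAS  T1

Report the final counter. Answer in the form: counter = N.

counter = 10

T0 LOAD — after: cnt=5, r=5 — load
T0 CAS — after: cnt=6, r=5 — ok
T1 LOAD — after: cnt=6, r=6 — load
T1 CAS — after: cnt=7, r=6 — ok
T1 LOAD — after: cnt=7, r=7 — load
T0 LOAD — after: cnt=7, r=7 — load
T0 CAS — after: cnt=8, r=7 — ok
T1 CAS — after: cnt=8, r=7 — retry
T1 LOAD — after: cnt=8, r=8 — load
T1 CAS — after: cnt=9, r=8 — ok
T1 LOAD — after: cnt=9, r=9 — load
T1 CAS — after: cnt=10, r=9 — ok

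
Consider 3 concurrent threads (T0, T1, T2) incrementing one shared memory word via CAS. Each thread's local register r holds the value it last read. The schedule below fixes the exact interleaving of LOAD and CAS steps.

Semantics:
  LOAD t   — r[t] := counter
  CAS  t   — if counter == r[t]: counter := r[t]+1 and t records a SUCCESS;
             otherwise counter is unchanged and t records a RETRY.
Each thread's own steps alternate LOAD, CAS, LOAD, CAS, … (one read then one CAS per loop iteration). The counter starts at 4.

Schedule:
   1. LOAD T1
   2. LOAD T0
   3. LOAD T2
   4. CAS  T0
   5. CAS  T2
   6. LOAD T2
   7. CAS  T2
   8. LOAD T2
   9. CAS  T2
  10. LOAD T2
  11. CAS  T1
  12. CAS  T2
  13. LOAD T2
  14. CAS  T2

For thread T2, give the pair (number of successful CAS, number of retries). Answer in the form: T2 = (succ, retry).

T2 = (4, 1)

T1 LOAD — after: cnt=4, r=4 — load
T0 LOAD — after: cnt=4, r=4 — load
T2 LOAD — after: cnt=4, r=4 — load
T0 CAS — after: cnt=5, r=4 — ok
T2 CAS — after: cnt=5, r=4 — retry
T2 LOAD — after: cnt=5, r=5 — load
T2 CAS — after: cnt=6, r=5 — ok
T2 LOAD — after: cnt=6, r=6 — load
T2 CAS — after: cnt=7, r=6 — ok
T2 LOAD — after: cnt=7, r=7 — load
T1 CAS — after: cnt=7, r=4 — retry
T2 CAS — after: cnt=8, r=7 — ok
T2 LOAD — after: cnt=8, r=8 — load
T2 CAS — after: cnt=9, r=8 — ok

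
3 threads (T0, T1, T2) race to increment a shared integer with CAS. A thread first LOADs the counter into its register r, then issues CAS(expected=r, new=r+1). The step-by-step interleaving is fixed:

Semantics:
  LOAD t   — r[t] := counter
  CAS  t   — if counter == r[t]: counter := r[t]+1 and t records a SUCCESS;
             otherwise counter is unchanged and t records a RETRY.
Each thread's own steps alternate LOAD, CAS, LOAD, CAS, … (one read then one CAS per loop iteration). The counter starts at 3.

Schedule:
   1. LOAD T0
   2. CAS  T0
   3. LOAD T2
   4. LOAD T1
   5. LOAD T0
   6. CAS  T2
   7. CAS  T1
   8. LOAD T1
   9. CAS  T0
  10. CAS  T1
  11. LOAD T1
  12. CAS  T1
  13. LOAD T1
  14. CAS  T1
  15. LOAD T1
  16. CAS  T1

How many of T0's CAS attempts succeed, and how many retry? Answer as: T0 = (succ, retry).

T0 = (1, 1)

   1) LOAD T0:  M=3  r_T0=3
   2) CAS  T0:  M=4  r_T0=3 ✓
   3) LOAD T2:  M=4  r_T2=4
   4) LOAD T1:  M=4  r_T1=4
   5) LOAD T0:  M=4  r_T0=4
   6) CAS  T2:  M=5  r_T2=4 ✓
   7) CAS  T1:  M=5  r_T1=4 ✗
   8) LOAD T1:  M=5  r_T1=5
   9) CAS  T0:  M=5  r_T0=4 ✗
  10) CAS  T1:  M=6  r_T1=5 ✓
  11) LOAD T1:  M=6  r_T1=6
  12) CAS  T1:  M=7  r_T1=6 ✓
  13) LOAD T1:  M=7  r_T1=7
  14) CAS  T1:  M=8  r_T1=7 ✓
  15) LOAD T1:  M=8  r_T1=8
  16) CAS  T1:  M=9  r_T1=8 ✓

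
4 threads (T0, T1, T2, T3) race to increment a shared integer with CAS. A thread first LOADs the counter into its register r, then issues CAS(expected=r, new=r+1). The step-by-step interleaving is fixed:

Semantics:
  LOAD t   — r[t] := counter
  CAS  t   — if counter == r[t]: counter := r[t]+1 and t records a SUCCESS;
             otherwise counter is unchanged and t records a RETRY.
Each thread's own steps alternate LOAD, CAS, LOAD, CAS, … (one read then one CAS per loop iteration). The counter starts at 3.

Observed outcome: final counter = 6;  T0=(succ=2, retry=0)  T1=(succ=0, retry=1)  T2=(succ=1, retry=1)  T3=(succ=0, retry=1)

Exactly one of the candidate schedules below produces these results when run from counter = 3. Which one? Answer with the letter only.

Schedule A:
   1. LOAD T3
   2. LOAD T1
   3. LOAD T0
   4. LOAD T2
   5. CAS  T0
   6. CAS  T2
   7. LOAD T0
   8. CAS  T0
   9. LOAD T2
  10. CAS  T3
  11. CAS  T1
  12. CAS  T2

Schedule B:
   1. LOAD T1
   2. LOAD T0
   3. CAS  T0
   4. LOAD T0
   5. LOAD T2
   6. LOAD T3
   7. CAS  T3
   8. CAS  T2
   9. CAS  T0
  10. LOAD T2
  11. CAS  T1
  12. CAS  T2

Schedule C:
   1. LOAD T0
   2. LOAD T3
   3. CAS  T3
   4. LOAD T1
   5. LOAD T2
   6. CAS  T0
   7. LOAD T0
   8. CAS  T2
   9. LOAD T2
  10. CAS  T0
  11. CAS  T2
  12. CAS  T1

Tracing schedule A:
#1 T3 reads 3
#2 T1 reads 3
#3 T0 reads 3
#4 T2 reads 3
#5 T0 CAS(3→4) writes; counter now 4
#6 T2 CAS(3→4) fails; counter now 4
#7 T0 reads 4
#8 T0 CAS(4→5) writes; counter now 5
#9 T2 reads 5
#10 T3 CAS(3→4) fails; counter now 5
#11 T1 CAS(3→4) fails; counter now 5
#12 T2 CAS(5→6) writes; counter now 6

A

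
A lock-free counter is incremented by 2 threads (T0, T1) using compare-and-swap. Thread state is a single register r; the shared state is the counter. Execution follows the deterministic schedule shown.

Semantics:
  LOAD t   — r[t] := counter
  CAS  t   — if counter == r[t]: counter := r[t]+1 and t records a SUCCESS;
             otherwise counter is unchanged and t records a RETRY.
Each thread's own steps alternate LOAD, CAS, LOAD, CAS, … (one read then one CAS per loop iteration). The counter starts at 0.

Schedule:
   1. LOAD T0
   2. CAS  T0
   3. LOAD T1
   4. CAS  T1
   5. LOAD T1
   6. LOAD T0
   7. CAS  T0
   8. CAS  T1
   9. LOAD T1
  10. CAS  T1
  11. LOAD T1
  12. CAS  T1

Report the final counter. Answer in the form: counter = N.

#1 T0 reads 0
#2 T0 CAS(0→1) writes; counter now 1
#3 T1 reads 1
#4 T1 CAS(1→2) writes; counter now 2
#5 T1 reads 2
#6 T0 reads 2
#7 T0 CAS(2→3) writes; counter now 3
#8 T1 CAS(2→3) fails; counter now 3
#9 T1 reads 3
#10 T1 CAS(3→4) writes; counter now 4
#11 T1 reads 4
#12 T1 CAS(4→5) writes; counter now 5

counter = 5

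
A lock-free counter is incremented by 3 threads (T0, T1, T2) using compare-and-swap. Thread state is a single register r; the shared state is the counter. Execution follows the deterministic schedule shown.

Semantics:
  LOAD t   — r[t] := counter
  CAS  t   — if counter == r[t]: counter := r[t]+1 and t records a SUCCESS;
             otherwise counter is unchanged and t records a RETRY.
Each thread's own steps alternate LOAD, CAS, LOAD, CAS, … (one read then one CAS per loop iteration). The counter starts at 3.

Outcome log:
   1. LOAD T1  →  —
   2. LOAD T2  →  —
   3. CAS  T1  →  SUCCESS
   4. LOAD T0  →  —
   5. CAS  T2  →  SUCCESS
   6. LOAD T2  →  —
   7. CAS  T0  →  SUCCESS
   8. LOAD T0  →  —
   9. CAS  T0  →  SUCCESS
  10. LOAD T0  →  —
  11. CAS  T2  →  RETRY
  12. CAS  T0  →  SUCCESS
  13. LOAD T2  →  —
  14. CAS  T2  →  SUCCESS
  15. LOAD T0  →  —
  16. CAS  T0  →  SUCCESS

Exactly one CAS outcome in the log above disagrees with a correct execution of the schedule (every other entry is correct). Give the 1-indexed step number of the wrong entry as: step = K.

Correct run:
T1 LOAD — after: cnt=3, r=3 — load
T2 LOAD — after: cnt=3, r=3 — load
T1 CAS — after: cnt=4, r=3 — ok
T0 LOAD — after: cnt=4, r=4 — load
T2 CAS — after: cnt=4, r=3 — retry
T2 LOAD — after: cnt=4, r=4 — load
T0 CAS — after: cnt=5, r=4 — ok
T0 LOAD — after: cnt=5, r=5 — load
T0 CAS — after: cnt=6, r=5 — ok
T0 LOAD — after: cnt=6, r=6 — load
T2 CAS — after: cnt=6, r=4 — retry
T0 CAS — after: cnt=7, r=6 — ok
T2 LOAD — after: cnt=7, r=7 — load
T2 CAS — after: cnt=8, r=7 — ok
T0 LOAD — after: cnt=8, r=8 — load
T0 CAS — after: cnt=9, r=8 — ok
Log disagrees first at step 5.

step = 5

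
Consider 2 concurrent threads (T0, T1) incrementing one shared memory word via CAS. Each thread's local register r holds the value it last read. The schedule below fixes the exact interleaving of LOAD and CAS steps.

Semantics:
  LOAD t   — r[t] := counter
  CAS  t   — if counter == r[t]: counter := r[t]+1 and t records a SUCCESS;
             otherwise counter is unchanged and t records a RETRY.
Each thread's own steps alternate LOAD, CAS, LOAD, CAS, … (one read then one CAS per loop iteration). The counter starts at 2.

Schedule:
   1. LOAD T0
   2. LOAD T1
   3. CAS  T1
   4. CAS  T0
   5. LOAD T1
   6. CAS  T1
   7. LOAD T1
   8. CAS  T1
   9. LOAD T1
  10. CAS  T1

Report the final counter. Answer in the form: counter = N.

counter = 6

[1] T0.load  rd  (counter 2, T0.r 2)
[2] T1.load  rd  (counter 2, T1.r 2)
[3] T1.cas  hit  (counter 3, T1.r 2)
[4] T0.cas  miss  (counter 3, T0.r 2)
[5] T1.load  rd  (counter 3, T1.r 3)
[6] T1.cas  hit  (counter 4, T1.r 3)
[7] T1.load  rd  (counter 4, T1.r 4)
[8] T1.cas  hit  (counter 5, T1.r 4)
[9] T1.load  rd  (counter 5, T1.r 5)
[10] T1.cas  hit  (counter 6, T1.r 5)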